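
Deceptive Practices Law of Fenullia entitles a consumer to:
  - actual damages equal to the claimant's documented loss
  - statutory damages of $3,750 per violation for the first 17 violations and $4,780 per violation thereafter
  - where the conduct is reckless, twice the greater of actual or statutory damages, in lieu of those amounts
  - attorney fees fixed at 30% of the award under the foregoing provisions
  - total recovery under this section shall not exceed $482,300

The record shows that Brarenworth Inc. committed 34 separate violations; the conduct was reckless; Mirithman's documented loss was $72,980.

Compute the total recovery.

First 17 violations: 17 × $3,750 = $63,750
Remaining violations: (34 − 17) × $4,780 = $81,260
Statutory damages: $63,750 + $81,260 = $145,010
Greater of actual damages ($72,980) or statutory damages ($145,010): $145,010
Doubled: 2 × $145,010 = $290,020
Attorney fees: 30% of $290,020 = $87,006
Total before cap: $290,020 + $87,006 = $377,026
Cap at $482,300: $377,026 is within the cap, no reduction.

Total recovery: $377,026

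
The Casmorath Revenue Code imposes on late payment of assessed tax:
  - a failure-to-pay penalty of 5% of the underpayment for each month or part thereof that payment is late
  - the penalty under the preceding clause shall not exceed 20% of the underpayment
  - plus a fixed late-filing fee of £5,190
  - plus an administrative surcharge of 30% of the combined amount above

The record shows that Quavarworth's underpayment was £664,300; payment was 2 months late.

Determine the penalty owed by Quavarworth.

£93,106

Accrued rate: 5% × 2 = 10%, capped at 20% → 10%
Failure-to-pay penalty: 10% of £664,300 = £66,430
Penalty before surcharge: £66,430 + £5,190 = £71,620
Administrative surcharge: 30% of £71,620 = £21,486
Total penalty: £71,620 + £21,486 = £93,106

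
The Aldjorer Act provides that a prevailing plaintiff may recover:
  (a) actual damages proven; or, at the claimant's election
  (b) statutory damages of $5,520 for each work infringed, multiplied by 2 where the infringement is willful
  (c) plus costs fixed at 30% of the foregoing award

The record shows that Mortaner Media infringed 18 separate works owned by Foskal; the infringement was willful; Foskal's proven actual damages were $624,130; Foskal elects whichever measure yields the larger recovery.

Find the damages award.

$811,369

Statutory damages: 18 × $5,520 = $99,360
Doubled: 2 × $99,360 = $198,720
Greater of actual damages ($624,130) or enhanced statutory damages ($198,720): $624,130
Costs: 30% of $624,130 = $187,239
Award plus costs: $624,130 + $187,239 = $811,369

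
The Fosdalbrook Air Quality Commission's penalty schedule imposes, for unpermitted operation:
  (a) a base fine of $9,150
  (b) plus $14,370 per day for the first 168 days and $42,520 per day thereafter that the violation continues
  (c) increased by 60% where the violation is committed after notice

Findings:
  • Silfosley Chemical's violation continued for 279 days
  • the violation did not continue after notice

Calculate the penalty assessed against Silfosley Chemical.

$7,143,030

First 168 days: 168 × $14,370 = $2,414,160
Remaining days: (279 − 168) × $42,520 = $4,719,720
Per-day component: $2,414,160 + $4,719,720 = $7,133,880
Base plus per-day: $9,150 + $7,133,880 = $7,143,030
The violation did not continue after notice: no 60% increase.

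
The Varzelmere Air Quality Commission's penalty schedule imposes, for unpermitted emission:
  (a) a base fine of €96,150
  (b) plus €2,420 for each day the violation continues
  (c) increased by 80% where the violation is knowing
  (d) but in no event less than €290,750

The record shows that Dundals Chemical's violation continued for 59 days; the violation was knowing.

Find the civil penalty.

€430,074

Per-day component: 59 × €2,420 = €142,780
Base plus per-day: €96,150 + €142,780 = €238,930
Enhancement: 80% of €238,930 = €191,144
Enhanced fine: €238,930 + €191,144 = €430,074
Minimum €290,750: €430,074 meets the minimum, no increase.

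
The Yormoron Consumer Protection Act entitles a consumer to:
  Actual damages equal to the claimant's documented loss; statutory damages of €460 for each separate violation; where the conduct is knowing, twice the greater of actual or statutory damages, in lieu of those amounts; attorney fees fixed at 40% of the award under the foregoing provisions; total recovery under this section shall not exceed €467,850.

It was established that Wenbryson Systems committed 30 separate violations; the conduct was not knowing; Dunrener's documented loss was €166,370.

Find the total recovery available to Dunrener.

Statutory damages: 30 × €460 = €13,800
Conduct not knowing: the in-lieu enhancement does not apply.
Actual plus statutory damages: €166,370 + €13,800 = €180,170
Attorney fees: 40% of €180,170 = €72,068
Total before cap: €180,170 + €72,068 = €252,238
Cap at €467,850: €252,238 is within the cap, no reduction.

€252,238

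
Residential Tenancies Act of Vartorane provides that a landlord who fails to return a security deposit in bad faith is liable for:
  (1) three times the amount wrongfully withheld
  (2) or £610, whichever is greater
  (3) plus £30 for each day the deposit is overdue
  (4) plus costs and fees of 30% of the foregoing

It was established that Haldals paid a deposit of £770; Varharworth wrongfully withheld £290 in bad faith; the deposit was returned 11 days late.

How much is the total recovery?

Trebled: 3 × £290 = £870
Minimum £610: £870 meets the minimum, no increase.
Late-return penalty: 11 × £30 = £330
Damages plus late penalty: £870 + £330 = £1,200
Costs and fees: 30% of £1,200 = £360
Total recovery: £1,200 + £360 = £1,560

£1,560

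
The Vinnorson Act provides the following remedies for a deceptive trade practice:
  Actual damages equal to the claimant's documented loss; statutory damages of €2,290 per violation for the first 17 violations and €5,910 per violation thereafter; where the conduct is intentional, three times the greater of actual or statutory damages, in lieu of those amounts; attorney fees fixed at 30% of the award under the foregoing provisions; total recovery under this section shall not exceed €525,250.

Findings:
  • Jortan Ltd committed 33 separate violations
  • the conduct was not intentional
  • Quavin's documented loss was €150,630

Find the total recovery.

€369,356

First 17 violations: 17 × €2,290 = €38,930
Remaining violations: (33 − 17) × €5,910 = €94,560
Statutory damages: €38,930 + €94,560 = €133,490
Conduct not intentional: the in-lieu enhancement does not apply.
Actual plus statutory damages: €150,630 + €133,490 = €284,120
Attorney fees: 30% of €284,120 = €85,236
Total before cap: €284,120 + €85,236 = €369,356
Cap at €525,250: €369,356 is within the cap, no reduction.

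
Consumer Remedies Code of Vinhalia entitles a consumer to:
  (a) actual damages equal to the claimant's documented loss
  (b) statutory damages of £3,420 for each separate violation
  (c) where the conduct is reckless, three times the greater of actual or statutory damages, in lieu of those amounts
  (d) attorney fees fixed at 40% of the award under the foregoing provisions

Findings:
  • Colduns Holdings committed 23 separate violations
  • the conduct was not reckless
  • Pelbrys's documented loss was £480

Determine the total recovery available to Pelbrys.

Statutory damages: 23 × £3,420 = £78,660
Conduct not reckless: the in-lieu enhancement does not apply.
Actual plus statutory damages: £480 + £78,660 = £79,140
Attorney fees: 40% of £79,140 = £31,656
Total recovery: £79,140 + £31,656 = £110,796

£110,796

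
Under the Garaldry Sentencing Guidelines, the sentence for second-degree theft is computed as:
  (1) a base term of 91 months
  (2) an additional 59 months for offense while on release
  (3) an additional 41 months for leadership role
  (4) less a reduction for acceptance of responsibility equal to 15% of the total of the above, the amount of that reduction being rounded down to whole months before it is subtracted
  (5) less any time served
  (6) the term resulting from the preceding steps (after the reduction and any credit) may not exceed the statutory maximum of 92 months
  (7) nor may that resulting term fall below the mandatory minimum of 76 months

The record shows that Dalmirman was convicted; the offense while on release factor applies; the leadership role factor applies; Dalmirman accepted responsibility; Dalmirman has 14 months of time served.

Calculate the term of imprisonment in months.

Offense while on release enhancement: +59 months
Leadership role enhancement: +41 months
Adjusted term: 91 months + 59 months + 41 months = 191 months
Acceptance of responsibility reduction: 15% of 191 months = 28 months (rounded down)
After reduction: 191 − 28 = 163 months
Less time served: 163 months − 14 months = 149 months
Cap at 92 months: 149 months exceeds the cap → 92 months
Minimum 76 months: 92 months meets the minimum, no increase.

Sentence: 92 months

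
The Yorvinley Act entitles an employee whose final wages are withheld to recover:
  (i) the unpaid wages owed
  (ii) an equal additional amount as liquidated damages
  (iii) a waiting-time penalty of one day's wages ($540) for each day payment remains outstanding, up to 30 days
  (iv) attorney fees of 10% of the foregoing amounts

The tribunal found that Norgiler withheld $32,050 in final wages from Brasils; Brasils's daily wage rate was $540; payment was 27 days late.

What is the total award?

Liquidated damages (equal amount): $32,050
Penalty days: min(27, 30) = 27
Waiting-time penalty: 27 × $540 = $14,580
Subtotal: $32,050 + $32,050 + $14,580 = $78,680
Attorney fees: 10% of $78,680 = $7,868
Total award: $78,680 + $7,868 = $86,548

$86,548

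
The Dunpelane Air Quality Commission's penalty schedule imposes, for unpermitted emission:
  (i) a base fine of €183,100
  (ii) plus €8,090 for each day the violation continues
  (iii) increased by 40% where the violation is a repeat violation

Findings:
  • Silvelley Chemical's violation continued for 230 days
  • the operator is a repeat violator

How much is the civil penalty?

Per-day component: 230 × €8,090 = €1,860,700
Base plus per-day: €183,100 + €1,860,700 = €2,043,800
Enhancement: 40% of €2,043,800 = €817,520
Enhanced fine: €2,043,800 + €817,520 = €2,861,320

Civil penalty: €2,861,320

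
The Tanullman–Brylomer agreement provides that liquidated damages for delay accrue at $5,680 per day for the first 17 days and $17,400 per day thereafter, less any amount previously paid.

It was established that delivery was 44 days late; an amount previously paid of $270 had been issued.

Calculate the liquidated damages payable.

$566,090

First 17 days: 17 × $5,680 = $96,560
Remaining days: (44 − 17) × $17,400 = $469,800
Accrued per-day damages: $96,560 + $469,800 = $566,360
Less amount previously paid: $566,360 − $270 = $566,090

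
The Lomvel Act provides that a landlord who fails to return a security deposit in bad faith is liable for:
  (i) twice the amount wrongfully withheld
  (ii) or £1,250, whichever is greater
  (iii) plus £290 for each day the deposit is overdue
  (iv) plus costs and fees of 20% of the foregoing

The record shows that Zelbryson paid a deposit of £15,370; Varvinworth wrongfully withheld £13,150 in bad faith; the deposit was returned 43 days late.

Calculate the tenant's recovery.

£46,524

Doubled: 2 × £13,150 = £26,300
Minimum £1,250: £26,300 meets the minimum, no increase.
Late-return penalty: 43 × £290 = £12,470
Damages plus late penalty: £26,300 + £12,470 = £38,770
Costs and fees: 20% of £38,770 = £7,754
Total recovery: £38,770 + £7,754 = £46,524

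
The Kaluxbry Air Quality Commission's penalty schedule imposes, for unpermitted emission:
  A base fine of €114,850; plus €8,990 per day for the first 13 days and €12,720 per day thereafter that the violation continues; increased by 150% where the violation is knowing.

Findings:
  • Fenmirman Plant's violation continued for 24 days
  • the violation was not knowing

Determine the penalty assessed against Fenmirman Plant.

First 13 days: 13 × €8,990 = €116,870
Remaining days: (24 − 13) × €12,720 = €139,920
Per-day component: €116,870 + €139,920 = €256,790
Base plus per-day: €114,850 + €256,790 = €371,640
The violation was not knowing: no 150% increase.

€371,640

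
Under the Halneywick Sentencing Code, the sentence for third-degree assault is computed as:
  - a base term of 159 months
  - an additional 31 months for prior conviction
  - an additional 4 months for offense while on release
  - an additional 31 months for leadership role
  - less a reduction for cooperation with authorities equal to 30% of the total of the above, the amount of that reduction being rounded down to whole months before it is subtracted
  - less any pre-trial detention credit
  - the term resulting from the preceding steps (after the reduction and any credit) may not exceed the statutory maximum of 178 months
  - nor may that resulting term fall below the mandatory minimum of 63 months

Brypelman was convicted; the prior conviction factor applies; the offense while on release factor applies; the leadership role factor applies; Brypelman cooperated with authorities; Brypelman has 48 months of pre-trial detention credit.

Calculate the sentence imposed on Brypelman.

Prior conviction enhancement: +31 months
Offense while on release enhancement: +4 months
Leadership role enhancement: +31 months
Adjusted term: 159 months + 31 months + 4 months + 31 months = 225 months
Cooperation with authorities reduction: 30% of 225 months = 67 months (rounded down)
After reduction: 225 − 67 = 158 months
Less pre-trial detention credit: 158 months − 48 months = 110 months
Cap at 178 months: 110 months is within the cap, no reduction.
Minimum 63 months: 110 months meets the minimum, no increase.

110 months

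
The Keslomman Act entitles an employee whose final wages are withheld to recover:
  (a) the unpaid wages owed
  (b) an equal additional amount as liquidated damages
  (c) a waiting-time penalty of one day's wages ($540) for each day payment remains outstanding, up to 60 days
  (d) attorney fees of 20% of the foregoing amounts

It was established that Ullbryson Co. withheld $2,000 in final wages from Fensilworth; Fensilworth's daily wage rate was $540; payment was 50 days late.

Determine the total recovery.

Liquidated damages (equal amount): $2,000
Penalty days: min(50, 60) = 50
Waiting-time penalty: 50 × $540 = $27,000
Subtotal: $2,000 + $2,000 + $27,000 = $31,000
Attorney fees: 20% of $31,000 = $6,200
Total award: $31,000 + $6,200 = $37,200

$37,200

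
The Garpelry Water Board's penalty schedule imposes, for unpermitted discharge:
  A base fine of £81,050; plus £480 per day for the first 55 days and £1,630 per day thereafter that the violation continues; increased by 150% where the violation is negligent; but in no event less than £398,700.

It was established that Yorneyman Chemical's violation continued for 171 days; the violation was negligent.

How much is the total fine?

£741,325

First 55 days: 55 × £480 = £26,400
Remaining days: (171 − 55) × £1,630 = £189,080
Per-day component: £26,400 + £189,080 = £215,480
Base plus per-day: £81,050 + £215,480 = £296,530
Enhancement: 150% of £296,530 = £444,795
Enhanced fine: £296,530 + £444,795 = £741,325
Minimum £398,700: £741,325 meets the minimum, no increase.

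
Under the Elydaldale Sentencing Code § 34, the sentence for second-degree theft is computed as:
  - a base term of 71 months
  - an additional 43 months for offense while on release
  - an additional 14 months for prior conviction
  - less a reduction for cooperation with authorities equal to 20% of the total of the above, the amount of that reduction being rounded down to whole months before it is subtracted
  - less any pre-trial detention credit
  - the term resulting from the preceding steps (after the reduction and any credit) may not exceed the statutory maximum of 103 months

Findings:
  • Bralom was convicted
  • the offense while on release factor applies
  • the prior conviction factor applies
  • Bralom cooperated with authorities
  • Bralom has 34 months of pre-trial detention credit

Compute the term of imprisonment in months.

Offense while on release enhancement: +43 months
Prior conviction enhancement: +14 months
Adjusted term: 71 months + 43 months + 14 months = 128 months
Cooperation with authorities reduction: 20% of 128 months = 25 months (rounded down)
After reduction: 128 − 25 = 103 months
Less pre-trial detention credit: 103 months − 34 months = 69 months
Cap at 103 months: 69 months is within the cap, no reduction.

69 months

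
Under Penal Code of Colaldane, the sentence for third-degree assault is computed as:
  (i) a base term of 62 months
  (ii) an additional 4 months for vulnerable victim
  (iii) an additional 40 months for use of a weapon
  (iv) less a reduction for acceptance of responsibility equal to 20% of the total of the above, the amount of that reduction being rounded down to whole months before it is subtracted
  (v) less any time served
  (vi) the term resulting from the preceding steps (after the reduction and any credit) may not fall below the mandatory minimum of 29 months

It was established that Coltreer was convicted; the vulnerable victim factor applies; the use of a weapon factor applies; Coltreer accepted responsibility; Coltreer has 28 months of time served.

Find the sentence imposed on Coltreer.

57 months

Vulnerable victim enhancement: +4 months
Use of a weapon enhancement: +40 months
Adjusted term: 62 months + 4 months + 40 months = 106 months
Acceptance of responsibility reduction: 20% of 106 months = 21 months (rounded down)
After reduction: 106 − 21 = 85 months
Less time served: 85 months − 28 months = 57 months
Minimum 29 months: 57 months meets the minimum, no increase.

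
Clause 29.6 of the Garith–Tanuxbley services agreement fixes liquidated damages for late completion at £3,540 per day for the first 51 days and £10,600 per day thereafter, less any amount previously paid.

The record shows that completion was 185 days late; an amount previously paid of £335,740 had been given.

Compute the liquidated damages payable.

£1,265,200

First 51 days: 51 × £3,540 = £180,540
Remaining days: (185 − 51) × £10,600 = £1,420,400
Accrued per-day damages: £180,540 + £1,420,400 = £1,600,940
Less amount previously paid: £1,600,940 − £335,740 = £1,265,200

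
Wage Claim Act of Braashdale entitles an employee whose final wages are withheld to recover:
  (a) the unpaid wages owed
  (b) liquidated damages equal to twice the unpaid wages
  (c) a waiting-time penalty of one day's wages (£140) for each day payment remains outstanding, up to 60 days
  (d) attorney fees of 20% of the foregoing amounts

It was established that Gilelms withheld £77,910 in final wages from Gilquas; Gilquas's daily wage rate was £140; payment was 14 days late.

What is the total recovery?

Doubled: 2 × £77,910 = £155,820
Penalty days: min(14, 60) = 14
Waiting-time penalty: 14 × £140 = £1,960
Subtotal: £77,910 + £155,820 + £1,960 = £235,690
Attorney fees: 20% of £235,690 = £47,138
Total award: £235,690 + £47,138 = £282,828

£282,828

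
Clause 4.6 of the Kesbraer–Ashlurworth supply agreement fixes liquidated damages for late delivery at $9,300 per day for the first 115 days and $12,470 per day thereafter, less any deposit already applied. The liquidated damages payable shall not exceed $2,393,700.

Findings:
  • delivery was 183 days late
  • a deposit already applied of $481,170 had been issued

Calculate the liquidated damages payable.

Liquidated damages: $1,436,290

First 115 days: 115 × $9,300 = $1,069,500
Remaining days: (183 − 115) × $12,470 = $847,960
Accrued per-day damages: $1,069,500 + $847,960 = $1,917,460
Less deposit already applied: $1,917,460 − $481,170 = $1,436,290
Cap at $2,393,700: $1,436,290 is within the cap, no reduction.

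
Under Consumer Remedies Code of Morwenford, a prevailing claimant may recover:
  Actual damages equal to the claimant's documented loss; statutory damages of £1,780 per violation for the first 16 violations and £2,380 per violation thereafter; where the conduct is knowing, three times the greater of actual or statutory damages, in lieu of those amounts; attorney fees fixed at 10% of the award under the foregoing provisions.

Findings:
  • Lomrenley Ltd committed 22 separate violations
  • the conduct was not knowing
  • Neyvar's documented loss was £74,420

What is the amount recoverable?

First 16 violations: 16 × £1,780 = £28,480
Remaining violations: (22 − 16) × £2,380 = £14,280
Statutory damages: £28,480 + £14,280 = £42,760
Conduct not knowing: the in-lieu enhancement does not apply.
Actual plus statutory damages: £74,420 + £42,760 = £117,180
Attorney fees: 10% of £117,180 = £11,718
Total recovery: £117,180 + £11,718 = £128,898

Total recovery: £128,898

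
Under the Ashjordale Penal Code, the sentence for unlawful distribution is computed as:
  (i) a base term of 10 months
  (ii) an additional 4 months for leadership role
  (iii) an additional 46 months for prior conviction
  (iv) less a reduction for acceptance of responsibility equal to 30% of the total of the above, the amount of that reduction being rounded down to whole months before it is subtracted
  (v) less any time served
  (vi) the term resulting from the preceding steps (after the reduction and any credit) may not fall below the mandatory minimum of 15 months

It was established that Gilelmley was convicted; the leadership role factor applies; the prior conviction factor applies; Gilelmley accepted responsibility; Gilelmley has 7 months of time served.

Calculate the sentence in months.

35 months

Leadership role enhancement: +4 months
Prior conviction enhancement: +46 months
Adjusted term: 10 months + 4 months + 46 months = 60 months
Acceptance of responsibility reduction: 30% of 60 months = 18 months (rounded down)
After reduction: 60 − 18 = 42 months
Less time served: 42 months − 7 months = 35 months
Minimum 15 months: 35 months meets the minimum, no increase.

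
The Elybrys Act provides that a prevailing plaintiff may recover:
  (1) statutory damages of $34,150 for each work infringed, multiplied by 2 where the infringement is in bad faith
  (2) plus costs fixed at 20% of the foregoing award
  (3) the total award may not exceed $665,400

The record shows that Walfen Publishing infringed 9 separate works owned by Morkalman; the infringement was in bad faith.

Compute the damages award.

Statutory damages: 9 × $34,150 = $307,350
Doubled: 2 × $307,350 = $614,700
Costs: 20% of $614,700 = $122,940
Award plus costs: $614,700 + $122,940 = $737,640
Cap at $665,400: $737,640 exceeds the cap → $665,400

$665,400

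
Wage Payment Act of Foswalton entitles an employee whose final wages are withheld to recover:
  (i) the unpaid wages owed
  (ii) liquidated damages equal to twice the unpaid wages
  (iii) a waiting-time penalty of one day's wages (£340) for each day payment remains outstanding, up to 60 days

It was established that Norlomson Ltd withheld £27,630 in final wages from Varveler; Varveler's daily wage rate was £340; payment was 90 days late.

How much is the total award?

£103,290

Doubled: 2 × £27,630 = £55,260
Penalty days: min(90, 60) = 60
Waiting-time penalty: 60 × £340 = £20,400
Total award: £27,630 + £55,260 + £20,400 = £103,290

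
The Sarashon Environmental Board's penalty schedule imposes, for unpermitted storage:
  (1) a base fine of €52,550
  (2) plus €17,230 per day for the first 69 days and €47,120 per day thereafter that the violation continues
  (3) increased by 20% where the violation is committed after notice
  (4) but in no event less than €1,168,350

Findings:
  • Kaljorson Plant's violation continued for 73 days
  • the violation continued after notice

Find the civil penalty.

First 69 days: 69 × €17,230 = €1,188,870
Remaining days: (73 − 69) × €47,120 = €188,480
Per-day component: €1,188,870 + €188,480 = €1,377,350
Base plus per-day: €52,550 + €1,377,350 = €1,429,900
Enhancement: 20% of €1,429,900 = €285,980
Enhanced fine: €1,429,900 + €285,980 = €1,715,880
Minimum €1,168,350: €1,715,880 meets the minimum, no increase.

€1,715,880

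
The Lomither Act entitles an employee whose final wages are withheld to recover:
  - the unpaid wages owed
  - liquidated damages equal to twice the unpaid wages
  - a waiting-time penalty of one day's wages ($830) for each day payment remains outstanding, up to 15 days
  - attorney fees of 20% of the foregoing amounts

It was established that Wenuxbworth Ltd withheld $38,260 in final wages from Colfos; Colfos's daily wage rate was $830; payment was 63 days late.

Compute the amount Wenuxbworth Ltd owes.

Doubled: 2 × $38,260 = $76,520
Penalty days: min(63, 15) = 15
Waiting-time penalty: 15 × $830 = $12,450
Subtotal: $38,260 + $76,520 + $12,450 = $127,230
Attorney fees: 20% of $127,230 = $25,446
Total award: $127,230 + $25,446 = $152,676

Total award: $152,676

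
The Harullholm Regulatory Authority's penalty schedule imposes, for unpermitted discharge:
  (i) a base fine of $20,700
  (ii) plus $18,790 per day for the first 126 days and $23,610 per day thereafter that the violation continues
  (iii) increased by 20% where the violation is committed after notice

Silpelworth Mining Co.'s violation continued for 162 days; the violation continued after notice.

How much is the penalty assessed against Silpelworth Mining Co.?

First 126 days: 126 × $18,790 = $2,367,540
Remaining days: (162 − 126) × $23,610 = $849,960
Per-day component: $2,367,540 + $849,960 = $3,217,500
Base plus per-day: $20,700 + $3,217,500 = $3,238,200
Enhancement: 20% of $3,238,200 = $647,640
Enhanced fine: $3,238,200 + $647,640 = $3,885,840

Civil penalty: $3,885,840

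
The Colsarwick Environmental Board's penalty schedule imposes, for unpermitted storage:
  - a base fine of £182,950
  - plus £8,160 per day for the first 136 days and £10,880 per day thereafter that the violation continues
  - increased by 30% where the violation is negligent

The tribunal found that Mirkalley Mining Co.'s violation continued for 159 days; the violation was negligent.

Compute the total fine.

£2,005,835

First 136 days: 136 × £8,160 = £1,109,760
Remaining days: (159 − 136) × £10,880 = £250,240
Per-day component: £1,109,760 + £250,240 = £1,360,000
Base plus per-day: £182,950 + £1,360,000 = £1,542,950
Enhancement: 30% of £1,542,950 = £462,885
Enhanced fine: £1,542,950 + £462,885 = £2,005,835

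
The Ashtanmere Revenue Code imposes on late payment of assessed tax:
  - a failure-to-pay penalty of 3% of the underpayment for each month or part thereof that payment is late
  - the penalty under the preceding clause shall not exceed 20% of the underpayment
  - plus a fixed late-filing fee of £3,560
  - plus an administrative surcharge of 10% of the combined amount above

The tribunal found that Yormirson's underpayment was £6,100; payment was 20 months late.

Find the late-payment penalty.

Accrued rate: 3% × 20 = 60%, capped at 20% → 20%
Failure-to-pay penalty: 20% of £6,100 = £1,220
Penalty before surcharge: £1,220 + £3,560 = £4,780
Administrative surcharge: 10% of £4,780 = £478
Total penalty: £4,780 + £478 = £5,258

£5,258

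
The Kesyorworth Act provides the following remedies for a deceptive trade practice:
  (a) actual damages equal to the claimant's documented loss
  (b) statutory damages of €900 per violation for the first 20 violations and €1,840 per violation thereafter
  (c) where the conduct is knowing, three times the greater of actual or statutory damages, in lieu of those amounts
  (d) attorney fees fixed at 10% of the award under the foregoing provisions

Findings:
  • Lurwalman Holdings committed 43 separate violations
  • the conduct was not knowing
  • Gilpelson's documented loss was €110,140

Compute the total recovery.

Total recovery: €187,506

First 20 violations: 20 × €900 = €18,000
Remaining violations: (43 − 20) × €1,840 = €42,320
Statutory damages: €18,000 + €42,320 = €60,320
Conduct not knowing: the in-lieu enhancement does not apply.
Actual plus statutory damages: €110,140 + €60,320 = €170,460
Attorney fees: 10% of €170,460 = €17,046
Total recovery: €170,460 + €17,046 = €187,506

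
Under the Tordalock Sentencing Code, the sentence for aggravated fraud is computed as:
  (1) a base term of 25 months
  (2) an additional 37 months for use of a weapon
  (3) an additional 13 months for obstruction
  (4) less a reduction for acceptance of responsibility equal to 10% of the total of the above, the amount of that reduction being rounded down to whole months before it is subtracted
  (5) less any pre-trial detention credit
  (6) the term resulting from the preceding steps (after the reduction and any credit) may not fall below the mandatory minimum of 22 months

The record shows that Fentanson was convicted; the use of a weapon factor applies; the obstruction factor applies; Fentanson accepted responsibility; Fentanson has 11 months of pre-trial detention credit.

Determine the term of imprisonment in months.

Use of a weapon enhancement: +37 months
Obstruction enhancement: +13 months
Adjusted term: 25 months + 37 months + 13 months = 75 months
Acceptance of responsibility reduction: 10% of 75 months = 7 months (rounded down)
After reduction: 75 − 7 = 68 months
Less pre-trial detention credit: 68 months − 11 months = 57 months
Minimum 22 months: 57 months meets the minimum, no increase.

57 months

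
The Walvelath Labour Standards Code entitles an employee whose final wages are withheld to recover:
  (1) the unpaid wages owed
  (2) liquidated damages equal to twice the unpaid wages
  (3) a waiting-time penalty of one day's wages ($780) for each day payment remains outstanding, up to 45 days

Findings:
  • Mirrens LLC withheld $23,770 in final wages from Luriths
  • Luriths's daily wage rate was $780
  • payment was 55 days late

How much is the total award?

Total award: $106,410

Doubled: 2 × $23,770 = $47,540
Penalty days: min(55, 45) = 45
Waiting-time penalty: 45 × $780 = $35,100
Total award: $23,770 + $47,540 + $35,100 = $106,410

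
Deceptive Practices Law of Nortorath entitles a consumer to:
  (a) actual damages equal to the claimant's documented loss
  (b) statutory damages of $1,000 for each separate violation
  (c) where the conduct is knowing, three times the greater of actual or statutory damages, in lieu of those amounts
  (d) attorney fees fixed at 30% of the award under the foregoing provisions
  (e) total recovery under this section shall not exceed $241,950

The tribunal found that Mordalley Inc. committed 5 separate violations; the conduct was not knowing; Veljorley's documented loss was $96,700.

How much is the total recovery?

Statutory damages: 5 × $1,000 = $5,000
Conduct not knowing: the in-lieu enhancement does not apply.
Actual plus statutory damages: $96,700 + $5,000 = $101,700
Attorney fees: 30% of $101,700 = $30,510
Total before cap: $101,700 + $30,510 = $132,210
Cap at $241,950: $132,210 is within the cap, no reduction.

$132,210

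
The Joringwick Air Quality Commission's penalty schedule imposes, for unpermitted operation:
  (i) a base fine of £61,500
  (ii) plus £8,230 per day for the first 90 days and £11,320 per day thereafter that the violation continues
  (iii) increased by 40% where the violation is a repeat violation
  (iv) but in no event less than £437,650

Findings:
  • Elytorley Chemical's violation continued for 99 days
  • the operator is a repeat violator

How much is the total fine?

£1,265,712

First 90 days: 90 × £8,230 = £740,700
Remaining days: (99 − 90) × £11,320 = £101,880
Per-day component: £740,700 + £101,880 = £842,580
Base plus per-day: £61,500 + £842,580 = £904,080
Enhancement: 40% of £904,080 = £361,632
Enhanced fine: £904,080 + £361,632 = £1,265,712
Minimum £437,650: £1,265,712 meets the minimum, no increase.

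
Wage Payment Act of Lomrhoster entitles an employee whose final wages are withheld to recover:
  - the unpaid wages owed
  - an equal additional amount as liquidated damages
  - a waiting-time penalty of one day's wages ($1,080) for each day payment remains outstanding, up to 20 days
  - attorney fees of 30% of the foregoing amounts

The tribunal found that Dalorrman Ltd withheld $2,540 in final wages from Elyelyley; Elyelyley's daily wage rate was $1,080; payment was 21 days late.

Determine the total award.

Total award: $34,684

Liquidated damages (equal amount): $2,540
Penalty days: min(21, 20) = 20
Waiting-time penalty: 20 × $1,080 = $21,600
Subtotal: $2,540 + $2,540 + $21,600 = $26,680
Attorney fees: 30% of $26,680 = $8,004
Total award: $26,680 + $8,004 = $34,684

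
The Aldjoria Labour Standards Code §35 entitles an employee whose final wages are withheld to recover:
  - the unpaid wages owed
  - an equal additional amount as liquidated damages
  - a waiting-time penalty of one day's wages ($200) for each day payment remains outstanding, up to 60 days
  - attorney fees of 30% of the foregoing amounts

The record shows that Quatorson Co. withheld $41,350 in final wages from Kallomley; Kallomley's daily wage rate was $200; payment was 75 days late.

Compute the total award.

Liquidated damages (equal amount): $41,350
Penalty days: min(75, 60) = 60
Waiting-time penalty: 60 × $200 = $12,000
Subtotal: $41,350 + $41,350 + $12,000 = $94,700
Attorney fees: 30% of $94,700 = $28,410
Total award: $94,700 + $28,410 = $123,110

$123,110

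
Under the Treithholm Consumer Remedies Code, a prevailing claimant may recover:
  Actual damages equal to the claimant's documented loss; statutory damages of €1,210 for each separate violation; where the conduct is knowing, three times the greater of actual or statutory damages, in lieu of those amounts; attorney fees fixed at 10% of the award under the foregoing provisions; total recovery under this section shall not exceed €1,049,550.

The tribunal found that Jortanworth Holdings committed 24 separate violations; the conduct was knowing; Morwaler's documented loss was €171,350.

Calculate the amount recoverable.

€565,455

Statutory damages: 24 × €1,210 = €29,040
Greater of actual damages (€171,350) or statutory damages (€29,040): €171,350
Trebled: 3 × €171,350 = €514,050
Attorney fees: 10% of €514,050 = €51,405
Total before cap: €514,050 + €51,405 = €565,455
Cap at €1,049,550: €565,455 is within the cap, no reduction.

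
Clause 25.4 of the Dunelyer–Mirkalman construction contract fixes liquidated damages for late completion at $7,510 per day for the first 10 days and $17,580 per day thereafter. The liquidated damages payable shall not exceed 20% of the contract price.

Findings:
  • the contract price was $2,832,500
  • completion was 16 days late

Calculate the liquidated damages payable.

Liquidated damages: $180,580

First 10 days: 10 × $7,510 = $75,100
Remaining days: (16 − 10) × $17,580 = $105,480
Accrued per-day damages: $75,100 + $105,480 = $180,580
Cap: 20% of $2,832,500 = $566,500
Cap at $566,500: $180,580 is within the cap, no reduction.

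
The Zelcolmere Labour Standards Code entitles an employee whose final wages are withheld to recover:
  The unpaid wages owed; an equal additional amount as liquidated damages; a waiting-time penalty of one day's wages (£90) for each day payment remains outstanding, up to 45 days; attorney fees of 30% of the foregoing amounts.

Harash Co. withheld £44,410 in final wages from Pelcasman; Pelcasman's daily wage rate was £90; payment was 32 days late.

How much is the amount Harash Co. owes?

Liquidated damages (equal amount): £44,410
Penalty days: min(32, 45) = 32
Waiting-time penalty: 32 × £90 = £2,880
Subtotal: £44,410 + £44,410 + £2,880 = £91,700
Attorney fees: 30% of £91,700 = £27,510
Total award: £91,700 + £27,510 = £119,210

£119,210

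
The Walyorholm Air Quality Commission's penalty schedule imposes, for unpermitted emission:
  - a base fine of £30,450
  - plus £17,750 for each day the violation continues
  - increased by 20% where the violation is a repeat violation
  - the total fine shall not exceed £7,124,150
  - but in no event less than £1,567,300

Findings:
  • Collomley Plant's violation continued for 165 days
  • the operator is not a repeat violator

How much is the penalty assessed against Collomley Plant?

Per-day component: 165 × £17,750 = £2,928,750
Base plus per-day: £30,450 + £2,928,750 = £2,959,200
The operator is not a repeat violator: no 20% increase.
Cap at £7,124,150: £2,959,200 is within the cap, no reduction.
Minimum £1,567,300: £2,959,200 meets the minimum, no increase.

£2,959,200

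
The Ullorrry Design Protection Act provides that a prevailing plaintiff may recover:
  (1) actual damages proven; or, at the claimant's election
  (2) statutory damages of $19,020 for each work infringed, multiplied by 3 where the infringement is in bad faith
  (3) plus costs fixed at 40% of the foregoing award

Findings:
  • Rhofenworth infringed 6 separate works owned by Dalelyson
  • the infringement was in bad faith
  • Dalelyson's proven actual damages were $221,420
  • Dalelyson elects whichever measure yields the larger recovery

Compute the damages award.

Statutory damages: 6 × $19,020 = $114,120
Trebled: 3 × $114,120 = $342,360
Greater of actual damages ($221,420) or enhanced statutory damages ($342,360): $342,360
Costs: 40% of $342,360 = $136,944
Award plus costs: $342,360 + $136,944 = $479,304

$479,304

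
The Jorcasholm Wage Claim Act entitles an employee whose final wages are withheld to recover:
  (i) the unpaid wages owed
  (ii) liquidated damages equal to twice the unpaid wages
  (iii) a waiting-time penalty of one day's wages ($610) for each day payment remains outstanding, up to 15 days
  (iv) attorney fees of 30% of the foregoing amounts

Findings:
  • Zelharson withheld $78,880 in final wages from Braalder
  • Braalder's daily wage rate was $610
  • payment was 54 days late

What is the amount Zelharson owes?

Doubled: 2 × $78,880 = $157,760
Penalty days: min(54, 15) = 15
Waiting-time penalty: 15 × $610 = $9,150
Subtotal: $78,880 + $157,760 + $9,150 = $245,790
Attorney fees: 30% of $245,790 = $73,737
Total award: $245,790 + $73,737 = $319,527

$319,527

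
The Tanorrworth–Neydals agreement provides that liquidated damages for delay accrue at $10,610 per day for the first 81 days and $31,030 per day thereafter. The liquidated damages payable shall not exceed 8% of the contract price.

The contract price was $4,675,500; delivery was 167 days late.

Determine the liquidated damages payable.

First 81 days: 81 × $10,610 = $859,410
Remaining days: (167 − 81) × $31,030 = $2,668,580
Accrued per-day damages: $859,410 + $2,668,580 = $3,527,990
Cap: 8% of $4,675,500 = $374,040
Cap at $374,040: $3,527,990 exceeds the cap → $374,040

$374,040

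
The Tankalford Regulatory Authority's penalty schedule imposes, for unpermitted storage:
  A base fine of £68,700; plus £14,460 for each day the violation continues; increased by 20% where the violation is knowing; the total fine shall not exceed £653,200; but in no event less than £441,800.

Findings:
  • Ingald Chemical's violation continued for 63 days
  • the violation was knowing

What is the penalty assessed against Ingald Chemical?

Civil penalty: £653,200

Per-day component: 63 × £14,460 = £910,980
Base plus per-day: £68,700 + £910,980 = £979,680
Enhancement: 20% of £979,680 = £195,936
Enhanced fine: £979,680 + £195,936 = £1,175,616
Cap at £653,200: £1,175,616 exceeds the cap → £653,200
Minimum £441,800: £653,200 meets the minimum, no increase.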